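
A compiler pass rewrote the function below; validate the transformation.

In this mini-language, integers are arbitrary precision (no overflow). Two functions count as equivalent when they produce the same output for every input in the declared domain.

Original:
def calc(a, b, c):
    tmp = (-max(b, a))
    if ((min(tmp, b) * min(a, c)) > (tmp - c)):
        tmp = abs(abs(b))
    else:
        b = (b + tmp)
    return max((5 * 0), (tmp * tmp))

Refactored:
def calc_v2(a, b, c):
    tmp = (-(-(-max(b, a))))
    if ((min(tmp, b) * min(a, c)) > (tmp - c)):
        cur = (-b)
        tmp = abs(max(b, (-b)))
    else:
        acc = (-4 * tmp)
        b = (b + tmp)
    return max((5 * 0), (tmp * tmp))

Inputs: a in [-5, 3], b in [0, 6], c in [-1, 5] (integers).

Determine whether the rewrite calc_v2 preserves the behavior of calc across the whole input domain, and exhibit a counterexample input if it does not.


Differences: arithmetic usage differs; and constant usage differs; and statement counts differ; and local variable names differ; and min/max/abs usage differs — yet all 441 inputs agree.
verdict: equivalent


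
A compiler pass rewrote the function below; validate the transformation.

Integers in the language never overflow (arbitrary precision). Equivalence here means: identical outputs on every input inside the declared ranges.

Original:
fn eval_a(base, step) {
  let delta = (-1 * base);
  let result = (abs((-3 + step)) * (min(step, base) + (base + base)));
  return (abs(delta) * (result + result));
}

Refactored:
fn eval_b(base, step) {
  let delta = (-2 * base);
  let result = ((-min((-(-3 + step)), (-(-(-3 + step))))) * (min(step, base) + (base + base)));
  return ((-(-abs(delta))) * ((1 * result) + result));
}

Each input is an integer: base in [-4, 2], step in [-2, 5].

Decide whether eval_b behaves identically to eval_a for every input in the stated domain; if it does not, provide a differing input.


Try base=-4, step=-2.
eval_a: delta := 4 | result := -60 | result -480
eval_b: delta := 8 | result := -60 | result -960
-480 != -960, so the rewrite changes behavior.
verdict: not equivalent; witness: base=-4, step=-2


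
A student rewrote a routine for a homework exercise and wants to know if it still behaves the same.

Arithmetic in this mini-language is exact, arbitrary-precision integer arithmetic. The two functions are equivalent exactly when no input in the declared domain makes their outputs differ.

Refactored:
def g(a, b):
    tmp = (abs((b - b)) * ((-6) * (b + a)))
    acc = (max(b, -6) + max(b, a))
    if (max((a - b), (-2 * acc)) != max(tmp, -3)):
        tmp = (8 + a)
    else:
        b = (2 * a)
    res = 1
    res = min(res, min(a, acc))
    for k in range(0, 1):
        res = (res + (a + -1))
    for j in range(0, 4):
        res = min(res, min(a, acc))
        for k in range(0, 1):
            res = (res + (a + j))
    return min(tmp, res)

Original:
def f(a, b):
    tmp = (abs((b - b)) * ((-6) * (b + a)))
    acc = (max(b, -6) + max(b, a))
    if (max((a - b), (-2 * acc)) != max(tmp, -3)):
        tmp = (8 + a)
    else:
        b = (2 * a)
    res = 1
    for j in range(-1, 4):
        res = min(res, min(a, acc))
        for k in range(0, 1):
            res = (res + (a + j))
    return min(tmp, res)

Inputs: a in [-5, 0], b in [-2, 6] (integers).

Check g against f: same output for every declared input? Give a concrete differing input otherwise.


Differences: statement counts differ, and arithmetic usage differs, and constant usage differs, and loop structure differs, and min/max/abs usage differs — yet all 54 inputs agree.
verdict: equivalent


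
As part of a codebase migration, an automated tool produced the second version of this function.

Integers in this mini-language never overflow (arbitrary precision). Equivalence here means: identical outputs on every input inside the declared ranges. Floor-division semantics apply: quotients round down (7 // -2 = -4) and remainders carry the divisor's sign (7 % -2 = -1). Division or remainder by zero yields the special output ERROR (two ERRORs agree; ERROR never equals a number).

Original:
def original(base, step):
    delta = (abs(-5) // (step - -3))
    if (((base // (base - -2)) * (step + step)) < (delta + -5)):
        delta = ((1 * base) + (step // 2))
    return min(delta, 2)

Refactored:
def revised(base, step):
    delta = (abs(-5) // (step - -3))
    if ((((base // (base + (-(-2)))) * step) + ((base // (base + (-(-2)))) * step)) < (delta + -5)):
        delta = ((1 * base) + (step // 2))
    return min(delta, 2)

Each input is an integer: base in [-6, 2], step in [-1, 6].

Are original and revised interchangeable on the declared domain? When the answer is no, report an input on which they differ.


Equivalent — the differences include arithmetic usage differs; and constant usage differs, yet no declared input distinguishes the two.
Spot check at base=-2, step=1 — original: delta := 1 | divide-by-zero, output ERROR. revised: delta := 1 | divide-by-zero, output ERROR. Both give ERROR.
Checked all 72 inputs in the declared domain: the outputs agree on every one.
verdict: equivalent


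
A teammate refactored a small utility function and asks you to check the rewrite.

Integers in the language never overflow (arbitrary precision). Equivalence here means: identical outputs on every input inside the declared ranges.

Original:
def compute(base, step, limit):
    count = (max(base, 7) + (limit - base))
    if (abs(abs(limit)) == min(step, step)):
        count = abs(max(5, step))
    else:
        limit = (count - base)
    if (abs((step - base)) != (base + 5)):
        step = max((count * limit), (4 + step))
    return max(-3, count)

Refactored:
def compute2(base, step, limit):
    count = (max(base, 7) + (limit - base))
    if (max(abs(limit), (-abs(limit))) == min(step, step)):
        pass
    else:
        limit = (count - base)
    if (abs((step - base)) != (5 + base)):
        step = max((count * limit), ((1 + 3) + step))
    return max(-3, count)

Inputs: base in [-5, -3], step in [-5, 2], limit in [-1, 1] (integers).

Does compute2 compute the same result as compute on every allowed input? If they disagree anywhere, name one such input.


Run the pair on base=-5, step=0, limit=0.
compute: count=12, then (abs(abs(limit)) == min(step, step)) is true, then count=5, then (abs((step - base)) != (base + 5)) is true, then step=4, then returns 5
compute2: count=12, then (max(abs(limit), (-abs(limit))) == min(step, step)) is true, then (abs((step - base)) != (5 + base)) is true, then step=4, then returns 12
5 and 12 differ, so these are not the same function on this domain.
verdict: not equivalent; witness: base=-5, step=0, limit=0


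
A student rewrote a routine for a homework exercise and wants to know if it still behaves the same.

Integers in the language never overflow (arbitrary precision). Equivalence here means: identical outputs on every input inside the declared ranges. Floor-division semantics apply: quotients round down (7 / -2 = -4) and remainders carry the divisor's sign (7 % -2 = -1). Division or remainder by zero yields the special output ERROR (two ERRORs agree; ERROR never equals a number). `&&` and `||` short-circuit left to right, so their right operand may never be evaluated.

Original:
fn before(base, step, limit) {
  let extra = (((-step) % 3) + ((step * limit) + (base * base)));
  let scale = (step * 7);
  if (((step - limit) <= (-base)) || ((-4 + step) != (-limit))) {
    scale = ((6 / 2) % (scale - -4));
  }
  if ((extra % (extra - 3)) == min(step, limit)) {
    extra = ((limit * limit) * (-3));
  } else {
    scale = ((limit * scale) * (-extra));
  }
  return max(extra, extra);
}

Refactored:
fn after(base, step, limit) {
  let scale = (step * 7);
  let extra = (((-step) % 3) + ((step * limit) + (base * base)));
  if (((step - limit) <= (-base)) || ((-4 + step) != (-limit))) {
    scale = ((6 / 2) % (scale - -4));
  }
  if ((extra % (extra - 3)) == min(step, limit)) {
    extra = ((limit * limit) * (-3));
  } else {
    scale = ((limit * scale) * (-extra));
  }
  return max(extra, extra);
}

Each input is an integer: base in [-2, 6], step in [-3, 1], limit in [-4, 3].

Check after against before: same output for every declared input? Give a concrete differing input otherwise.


Behavior is preserved: although same computation, different form, the outputs never diverge.
Spot check at base=4, step=0, limit=-3 — before: extra=16, then scale=0, then (((step - limit) <= (-base)) || ((-4 + step) != (-limit))) is true, then scale=3, then ((extra % (extra - 3)) == min(step, limit)) is false, then scale=144, then returns 16. after: scale=0, then extra=16, then (((step - limit) <= (-base)) || ((-4 + step) != (-limit))) is true, then scale=3, then ((extra % (extra - 3)) == min(step, limit)) is false, then scale=144, then returns 16. Both give 16.
Checked all 360 inputs in the declared domain: the outputs agree on every one.
verdict: equivalent


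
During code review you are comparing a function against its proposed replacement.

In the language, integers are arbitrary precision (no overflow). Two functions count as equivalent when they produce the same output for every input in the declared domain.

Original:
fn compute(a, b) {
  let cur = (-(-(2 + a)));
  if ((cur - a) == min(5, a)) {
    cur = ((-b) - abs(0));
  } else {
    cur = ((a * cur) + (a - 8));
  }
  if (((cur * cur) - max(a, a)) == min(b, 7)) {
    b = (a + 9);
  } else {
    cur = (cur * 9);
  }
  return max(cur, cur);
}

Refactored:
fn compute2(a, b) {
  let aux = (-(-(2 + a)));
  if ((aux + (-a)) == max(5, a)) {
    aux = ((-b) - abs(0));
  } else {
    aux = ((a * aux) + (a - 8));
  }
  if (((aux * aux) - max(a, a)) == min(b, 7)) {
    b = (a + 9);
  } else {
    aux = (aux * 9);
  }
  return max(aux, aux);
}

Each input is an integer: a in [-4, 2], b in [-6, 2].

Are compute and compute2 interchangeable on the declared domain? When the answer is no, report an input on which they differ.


Try a=2, b=-6.
compute: cur=4, then ((cur - a) == min(5, a)) is true, then cur=6, then (((cur * cur) - max(a, a)) == min(b, 7)) is false, then cur=54, then returns 54
compute2: aux=4, then ((aux + (-a)) == max(5, a)) is false, then aux=2, then (((aux * aux) - max(a, a)) == min(b, 7)) is false, then aux=18, then returns 18
54 != 18, so the rewrite changes behavior.
verdict: not equivalent; witness: a=2, b=-6


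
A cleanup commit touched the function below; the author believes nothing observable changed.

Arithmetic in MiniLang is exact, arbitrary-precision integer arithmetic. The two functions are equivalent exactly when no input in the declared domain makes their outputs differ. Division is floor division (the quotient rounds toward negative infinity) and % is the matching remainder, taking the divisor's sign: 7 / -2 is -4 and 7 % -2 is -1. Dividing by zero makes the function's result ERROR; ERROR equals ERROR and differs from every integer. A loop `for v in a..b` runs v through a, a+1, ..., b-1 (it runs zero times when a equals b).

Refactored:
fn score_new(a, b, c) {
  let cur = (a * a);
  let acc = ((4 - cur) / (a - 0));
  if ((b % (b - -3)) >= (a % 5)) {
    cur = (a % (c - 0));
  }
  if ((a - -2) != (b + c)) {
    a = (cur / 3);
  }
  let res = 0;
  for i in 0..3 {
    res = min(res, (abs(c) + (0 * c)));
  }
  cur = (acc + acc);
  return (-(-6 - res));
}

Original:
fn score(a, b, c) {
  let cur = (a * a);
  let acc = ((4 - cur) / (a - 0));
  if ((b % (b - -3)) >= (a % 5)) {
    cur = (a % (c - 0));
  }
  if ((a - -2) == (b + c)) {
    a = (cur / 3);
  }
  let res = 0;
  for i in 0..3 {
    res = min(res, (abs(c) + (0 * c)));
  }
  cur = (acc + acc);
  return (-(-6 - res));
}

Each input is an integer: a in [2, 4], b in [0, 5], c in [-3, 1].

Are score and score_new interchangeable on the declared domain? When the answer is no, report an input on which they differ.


Equivalent. The suspicious edit (`((a - -2) == (b + c))` became `((a - -2) != (b + c))`) never changes the result for any input inside the declared domain.
Sweeping the whole domain (90 inputs) finds no disagreement.
As a probe, take a=2, b=2, c=-3: score runs cur=4, then acc=0, then ((b % (b - -3)) >= (a % 5)) is true, then cur=-1, then ((a - -2) == (b + c)) is false, then res=0, then (i=0), then res=0, then (i=1), then res=0, then (i=2), then res=0, then cur=0, then returns 6; score_new runs cur=4, then acc=0, then ((b % (b - -3)) >= (a % 5)) is true, then cur=-1, then ((a - -2) != (b + c)) is true, then a=-1, then res=0, then (i=0), then res=0, then (i=1), then res=0, then (i=2), then res=0, then cur=0, then returns 6; both end at 6.
verdict: equivalent


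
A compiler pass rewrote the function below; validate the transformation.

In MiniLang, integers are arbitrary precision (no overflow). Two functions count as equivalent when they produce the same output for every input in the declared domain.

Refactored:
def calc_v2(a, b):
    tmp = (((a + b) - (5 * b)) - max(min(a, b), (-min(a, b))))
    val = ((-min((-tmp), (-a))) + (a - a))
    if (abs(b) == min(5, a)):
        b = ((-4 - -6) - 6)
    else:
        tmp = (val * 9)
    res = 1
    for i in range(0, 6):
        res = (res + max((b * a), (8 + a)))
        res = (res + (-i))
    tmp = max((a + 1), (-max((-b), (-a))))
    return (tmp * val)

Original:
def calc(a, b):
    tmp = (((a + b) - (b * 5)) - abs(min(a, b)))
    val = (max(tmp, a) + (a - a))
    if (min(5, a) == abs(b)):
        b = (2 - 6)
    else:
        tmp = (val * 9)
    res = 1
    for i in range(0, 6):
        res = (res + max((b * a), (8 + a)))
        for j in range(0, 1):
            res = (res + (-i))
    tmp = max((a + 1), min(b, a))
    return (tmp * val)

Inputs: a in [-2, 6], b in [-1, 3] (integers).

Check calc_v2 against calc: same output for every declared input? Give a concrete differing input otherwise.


Side by side, the visible changes include: local variable names differ; and statement counts differ; and arithmetic usage differs; and loop structure differs; and min/max/abs usage differs; and constant usage differs.
One worked example (a=5, b=0) — calc: tmp=5, then val=5, then (min(5, a) == abs(b)) is false, then tmp=45, then res=1, then (i=0), then res=14, then (j=0), then res=14, then (i=1), then res=27, then (j=0), then res=26, then (i=2), then res=39, then (j=0), then res=37, then (i=3), then res=50, then (j=0), then res=47, then (i=4), then res=60, then (j=0), then res=56, then (i=5), then res=69, then (j=0), then res=64, then tmp=6, then returns 30; calc_v2: tmp=5, then val=5, then (abs(b) == min(5, a)) is false, then tmp=45, then res=1, then (i=0), then res=14, then res=14, then (i=1), then res=27, then res=26, then (i=2), then res=39, then res=37, then (i=3), then res=50, then res=47, then (i=4), then res=60, then res=56, then (i=5), then res=69, then res=64, then tmp=6, then returns 30; agreement on 30.
Checked all 45 inputs in the declared domain: the outputs agree on every one.
verdict: equivalent


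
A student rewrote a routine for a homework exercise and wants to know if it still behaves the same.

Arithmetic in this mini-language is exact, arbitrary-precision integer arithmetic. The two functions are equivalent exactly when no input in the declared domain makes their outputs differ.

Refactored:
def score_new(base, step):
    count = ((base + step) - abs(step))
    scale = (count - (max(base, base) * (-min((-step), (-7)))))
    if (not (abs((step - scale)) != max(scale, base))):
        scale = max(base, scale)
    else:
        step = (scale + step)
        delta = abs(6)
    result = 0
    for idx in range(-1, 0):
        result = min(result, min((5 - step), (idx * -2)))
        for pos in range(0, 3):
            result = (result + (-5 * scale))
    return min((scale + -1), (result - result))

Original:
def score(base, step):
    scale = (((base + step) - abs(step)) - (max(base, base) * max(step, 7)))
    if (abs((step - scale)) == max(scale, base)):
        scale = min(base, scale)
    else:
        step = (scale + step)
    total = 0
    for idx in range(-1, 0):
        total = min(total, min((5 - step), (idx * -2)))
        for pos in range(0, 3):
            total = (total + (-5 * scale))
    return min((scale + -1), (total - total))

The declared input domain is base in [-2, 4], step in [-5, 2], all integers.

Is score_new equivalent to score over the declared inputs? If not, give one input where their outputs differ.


There is a counterexample at base=-2, step=0: -3 on one side, 0 on the other.
score: scale becomes 12; next (abs((step - scale)) == max(scale, base)) evaluates to true; next scale becomes -2; next total becomes 0; next at idx=-1:; next total becomes 0; next at pos=0:; next total becomes 10; next at pos=1:; next total becomes 20; next at pos=2:; next total becomes 30; next final value -3
score_new: count becomes -2; next scale becomes 12; next (not (abs((step - scale)) != max(scale, base))) evaluates to true; next scale becomes 12; next result becomes 0; next at idx=-1:; next result becomes 0; next at pos=0:; next result becomes -60; next at pos=1:; next result becomes -120; next at pos=2:; next result becomes -180; next final value 0
verdict: not equivalent; witness: base=-2, step=0


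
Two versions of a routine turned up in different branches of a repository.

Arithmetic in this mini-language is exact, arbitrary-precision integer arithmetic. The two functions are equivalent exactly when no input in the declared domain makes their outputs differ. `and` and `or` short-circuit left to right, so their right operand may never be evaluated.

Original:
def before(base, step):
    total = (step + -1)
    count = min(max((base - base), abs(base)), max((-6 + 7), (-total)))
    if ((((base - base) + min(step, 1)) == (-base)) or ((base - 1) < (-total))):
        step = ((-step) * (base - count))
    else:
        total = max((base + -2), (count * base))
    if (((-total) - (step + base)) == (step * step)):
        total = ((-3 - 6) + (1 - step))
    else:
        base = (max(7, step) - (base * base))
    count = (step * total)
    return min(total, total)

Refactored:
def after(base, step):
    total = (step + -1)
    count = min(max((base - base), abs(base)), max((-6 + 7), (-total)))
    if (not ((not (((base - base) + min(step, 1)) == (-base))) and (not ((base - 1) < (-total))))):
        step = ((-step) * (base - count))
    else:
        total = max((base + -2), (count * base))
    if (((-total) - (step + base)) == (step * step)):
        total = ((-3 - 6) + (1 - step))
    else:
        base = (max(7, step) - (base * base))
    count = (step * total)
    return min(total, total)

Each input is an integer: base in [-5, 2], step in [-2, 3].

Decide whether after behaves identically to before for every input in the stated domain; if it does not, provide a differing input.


Although boolean connective usage differs, 48/48 inputs agree.
verdict: equivalent


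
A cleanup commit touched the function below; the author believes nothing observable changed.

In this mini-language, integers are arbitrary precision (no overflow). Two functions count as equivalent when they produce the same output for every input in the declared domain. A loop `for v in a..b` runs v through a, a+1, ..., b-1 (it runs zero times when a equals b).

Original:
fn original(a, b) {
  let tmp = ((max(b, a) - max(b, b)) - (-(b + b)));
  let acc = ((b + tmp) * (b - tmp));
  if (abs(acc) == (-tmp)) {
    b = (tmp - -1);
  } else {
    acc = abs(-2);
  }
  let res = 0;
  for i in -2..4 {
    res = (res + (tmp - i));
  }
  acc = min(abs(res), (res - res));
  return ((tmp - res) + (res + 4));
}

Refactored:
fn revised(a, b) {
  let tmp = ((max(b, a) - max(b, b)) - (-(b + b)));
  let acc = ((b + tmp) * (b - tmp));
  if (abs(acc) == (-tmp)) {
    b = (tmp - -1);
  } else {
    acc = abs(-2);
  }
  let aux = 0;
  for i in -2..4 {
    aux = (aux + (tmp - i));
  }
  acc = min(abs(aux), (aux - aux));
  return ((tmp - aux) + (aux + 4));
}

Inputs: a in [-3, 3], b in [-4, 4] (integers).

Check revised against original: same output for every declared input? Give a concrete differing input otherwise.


Although local variable names differ, 63/63 inputs agree.
verdict: equivalent


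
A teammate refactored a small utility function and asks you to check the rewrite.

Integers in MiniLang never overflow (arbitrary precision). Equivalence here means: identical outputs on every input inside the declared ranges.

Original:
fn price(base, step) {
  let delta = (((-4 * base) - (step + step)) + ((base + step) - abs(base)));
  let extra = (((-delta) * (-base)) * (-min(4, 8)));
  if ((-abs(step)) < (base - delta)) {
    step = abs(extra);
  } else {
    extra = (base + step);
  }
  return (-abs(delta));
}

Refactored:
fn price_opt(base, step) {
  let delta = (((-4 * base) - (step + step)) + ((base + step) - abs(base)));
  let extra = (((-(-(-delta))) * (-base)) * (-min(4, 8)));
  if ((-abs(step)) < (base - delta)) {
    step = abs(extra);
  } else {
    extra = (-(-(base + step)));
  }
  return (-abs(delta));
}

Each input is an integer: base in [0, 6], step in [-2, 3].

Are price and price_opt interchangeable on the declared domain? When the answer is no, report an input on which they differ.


Changes here: same computation, different form; the full 42-point sweep finds no disagreement.
verdict: equivalent


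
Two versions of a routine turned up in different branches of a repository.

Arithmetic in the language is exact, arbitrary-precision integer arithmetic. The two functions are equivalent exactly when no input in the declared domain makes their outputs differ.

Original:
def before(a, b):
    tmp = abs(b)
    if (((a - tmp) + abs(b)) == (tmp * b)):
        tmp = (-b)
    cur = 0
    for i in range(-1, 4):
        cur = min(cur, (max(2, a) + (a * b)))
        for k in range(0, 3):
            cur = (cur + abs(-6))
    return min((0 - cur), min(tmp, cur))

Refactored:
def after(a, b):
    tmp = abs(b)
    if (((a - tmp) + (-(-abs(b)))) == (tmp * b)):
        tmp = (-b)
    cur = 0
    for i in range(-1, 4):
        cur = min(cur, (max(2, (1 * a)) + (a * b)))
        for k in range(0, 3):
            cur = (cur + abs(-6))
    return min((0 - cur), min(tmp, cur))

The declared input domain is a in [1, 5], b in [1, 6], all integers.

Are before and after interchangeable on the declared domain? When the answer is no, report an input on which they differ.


Side by side, the visible changes include: arithmetic usage differs; and constant usage differs.
Tracing a=5, b=6: before: tmp becomes 6; next (((a - tmp) + abs(b)) == (tmp * b)) evaluates to false; next cur becomes 0; next at i=-1:; next cur becomes 0; next at k=0:; next cur becomes 6; next at k=1:; next cur becomes 12; next at k=2:; next cur becomes 18; next at i=0:; next cur becomes 18; next at k=0:; next cur becomes 24; next at k=1:; next cur becomes 30; next at k=2:; next cur becomes 36; next at i=1:; next cur becomes 35; next at k=0:; next cur becomes 41; next at k=1:; next cur becomes 47; next at k=2:; next cur becomes 53; next at i=2:; next cur becomes 35; next at k=0:; next cur becomes 41; next at k=1:; next cur becomes 47; next at k=2:; next cur becomes 53; next at i=3:; next cur becomes 35; next at k=0:; next cur becomes 41; next at k=1:; next cur becomes 47; next at k=2:; next cur becomes 53; next final value -53 | after: tmp becomes 6; next (((a - tmp) + (-(-abs(b)))) == (tmp * b)) evaluates to false; next cur becomes 0; next at i=-1:; next cur becomes 0; next at k=0:; next cur becomes 6; next at k=1:; next cur becomes 12; next at k=2:; next cur becomes 18; next at i=0:; next cur becomes 18; next at k=0:; next cur becomes 24; next at k=1:; next cur becomes 30; next at k=2:; next cur becomes 36; next at i=1:; next cur becomes 35; next at k=0:; next cur becomes 41; next at k=1:; next cur becomes 47; next at k=2:; next cur becomes 53; next at i=2:; next cur becomes 35; next at k=0:; next cur becomes 41; next at k=1:; next cur becomes 47; next at k=2:; next cur becomes 53; next at i=3:; next cur becomes 35; next at k=0:; next cur becomes 41; next at k=1:; next cur becomes 47; next at k=2:; next cur becomes 53; next final value -53 — matching result -53.
Sweeping the whole domain (30 inputs) finds no disagreement.
verdict: equivalent


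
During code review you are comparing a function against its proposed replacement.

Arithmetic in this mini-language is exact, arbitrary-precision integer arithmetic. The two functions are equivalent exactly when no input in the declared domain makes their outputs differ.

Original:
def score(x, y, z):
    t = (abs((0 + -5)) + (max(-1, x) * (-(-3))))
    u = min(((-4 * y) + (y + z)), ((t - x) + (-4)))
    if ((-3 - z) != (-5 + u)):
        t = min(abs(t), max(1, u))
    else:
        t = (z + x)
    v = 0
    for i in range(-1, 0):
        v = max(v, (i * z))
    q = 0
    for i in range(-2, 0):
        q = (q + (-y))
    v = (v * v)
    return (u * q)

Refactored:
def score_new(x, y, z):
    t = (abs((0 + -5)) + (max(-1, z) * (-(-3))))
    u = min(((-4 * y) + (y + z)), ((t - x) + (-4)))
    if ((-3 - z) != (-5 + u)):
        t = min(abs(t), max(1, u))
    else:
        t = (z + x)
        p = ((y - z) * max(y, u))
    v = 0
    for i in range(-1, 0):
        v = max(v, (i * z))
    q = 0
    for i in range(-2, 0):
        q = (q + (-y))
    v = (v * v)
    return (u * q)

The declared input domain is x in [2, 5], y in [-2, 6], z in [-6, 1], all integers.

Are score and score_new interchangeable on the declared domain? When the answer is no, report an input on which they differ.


There is a counterexample at x=2, y=-2, z=-6: 0 on one side, -16 on the other.
score: t := 11 | u := 0 | ((-3 - z) != (-5 + u)): true | t := 1 | v := 0 | iter i=-1: | v := 6 | q := 0 | iter i=-2: | q := 2 | iter i=-1: | q := 4 | v := 36 | result 0
score_new: t := 2 | u := -4 | ((-3 - z) != (-5 + u)): true | t := 1 | v := 0 | iter i=-1: | v := 6 | q := 0 | iter i=-2: | q := 2 | iter i=-1: | q := 4 | v := 36 | result -16
verdict: not equivalent; witness: x=2, y=-2, z=-6


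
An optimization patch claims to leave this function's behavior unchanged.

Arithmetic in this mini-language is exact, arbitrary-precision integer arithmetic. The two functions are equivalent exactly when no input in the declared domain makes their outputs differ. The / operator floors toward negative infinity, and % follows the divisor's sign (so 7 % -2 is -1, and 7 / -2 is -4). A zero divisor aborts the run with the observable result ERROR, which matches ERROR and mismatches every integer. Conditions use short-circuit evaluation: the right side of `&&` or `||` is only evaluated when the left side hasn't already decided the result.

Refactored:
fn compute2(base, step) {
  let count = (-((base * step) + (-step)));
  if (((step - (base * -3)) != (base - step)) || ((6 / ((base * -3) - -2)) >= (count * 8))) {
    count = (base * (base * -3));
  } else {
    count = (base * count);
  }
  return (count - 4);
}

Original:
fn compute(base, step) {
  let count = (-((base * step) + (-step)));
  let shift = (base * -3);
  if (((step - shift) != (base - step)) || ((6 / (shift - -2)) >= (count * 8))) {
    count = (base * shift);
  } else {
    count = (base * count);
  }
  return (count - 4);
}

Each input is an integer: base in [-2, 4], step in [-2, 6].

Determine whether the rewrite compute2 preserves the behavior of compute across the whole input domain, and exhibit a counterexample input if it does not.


Side by side, the visible changes include: constant usage differs, and local variable names differ, and statement counts differ, and arithmetic usage differs.
Spot check at base=1, step=6 — compute: count = 0; shift = -3; (((step - shift) != (base - step)) || ((6 / (shift - -2)) >= (count * 8))) -> true; count = -3; return -7. compute2: count = 0; (((step - (base * -3)) != (base - step)) || ((6 / ((base * -3) - -2)) >= (count * 8))) -> true; count = -3; return -7. Both give -7.
Every one of the 63 inputs gives matching results.
verdict: equivalent


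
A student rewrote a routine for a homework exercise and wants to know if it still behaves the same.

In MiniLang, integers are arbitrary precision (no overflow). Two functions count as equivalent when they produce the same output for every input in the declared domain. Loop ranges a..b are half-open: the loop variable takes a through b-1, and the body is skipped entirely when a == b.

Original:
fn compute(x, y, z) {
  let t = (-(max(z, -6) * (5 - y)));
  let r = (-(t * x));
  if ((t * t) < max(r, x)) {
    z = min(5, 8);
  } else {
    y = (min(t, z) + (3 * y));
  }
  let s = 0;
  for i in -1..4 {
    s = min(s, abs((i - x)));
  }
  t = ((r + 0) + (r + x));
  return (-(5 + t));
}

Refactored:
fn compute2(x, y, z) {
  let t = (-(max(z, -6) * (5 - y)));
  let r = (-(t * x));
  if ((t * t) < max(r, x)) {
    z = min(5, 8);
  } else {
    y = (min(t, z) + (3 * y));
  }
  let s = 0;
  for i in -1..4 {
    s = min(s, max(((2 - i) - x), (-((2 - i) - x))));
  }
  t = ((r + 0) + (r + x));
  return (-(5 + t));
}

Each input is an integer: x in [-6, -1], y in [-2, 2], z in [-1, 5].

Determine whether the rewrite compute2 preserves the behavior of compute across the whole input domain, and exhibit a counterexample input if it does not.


Behavior is preserved: although constant usage differs; arithmetic usage differs; min/max/abs usage differs, the outputs never diverge.
Spot check at x=-1, y=1, z=0 — compute: t = 0; r = 0; ((t * t) < max(r, x)) -> false; y = 3; s = 0; [i=-1]; s = 0; [i=0]; s = 0; [i=1]; s = 0; [i=2]; s = 0; [i=3]; s = 0; t = -1; return -4. compute2: t = 0; r = 0; ((t * t) < max(r, x)) -> false; y = 3; s = 0; [i=-1]; s = 0; [i=0]; s = 0; [i=1]; s = 0; [i=2]; s = 0; [i=3]; s = 0; t = -1; return -4. Both give -4.
Across all 210 domain points the two functions coincide.
verdict: equivalent


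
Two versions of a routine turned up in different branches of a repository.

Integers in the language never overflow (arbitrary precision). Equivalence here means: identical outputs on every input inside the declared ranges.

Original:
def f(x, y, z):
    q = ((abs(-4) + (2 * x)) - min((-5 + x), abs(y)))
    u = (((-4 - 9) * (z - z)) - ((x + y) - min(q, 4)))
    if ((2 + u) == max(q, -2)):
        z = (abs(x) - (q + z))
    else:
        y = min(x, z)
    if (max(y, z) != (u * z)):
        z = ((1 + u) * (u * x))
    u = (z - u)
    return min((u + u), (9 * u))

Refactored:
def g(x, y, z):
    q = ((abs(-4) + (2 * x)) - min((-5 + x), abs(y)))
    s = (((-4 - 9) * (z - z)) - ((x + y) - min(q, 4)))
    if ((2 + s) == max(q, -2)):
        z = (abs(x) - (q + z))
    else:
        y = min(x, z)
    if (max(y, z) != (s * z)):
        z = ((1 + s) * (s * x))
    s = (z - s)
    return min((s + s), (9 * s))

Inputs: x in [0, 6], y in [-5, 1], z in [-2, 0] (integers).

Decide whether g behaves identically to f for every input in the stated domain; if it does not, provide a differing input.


The two versions differ — the changes include local variable names differ.
Tracing x=4, y=1, z=-2: f: q=13, then u=-1, then ((2 + u) == max(q, -2)) is false, then y=-2, then (max(y, z) != (u * z)) is true, then z=0, then u=1, then returns 2 | g: q=13, then s=-1, then ((2 + s) == max(q, -2)) is false, then y=-2, then (max(y, z) != (s * z)) is true, then z=0, then s=1, then returns 2 — matching result 2.
An exhaustive pass over the 147 declared inputs shows identical outputs.
verdict: equivalent


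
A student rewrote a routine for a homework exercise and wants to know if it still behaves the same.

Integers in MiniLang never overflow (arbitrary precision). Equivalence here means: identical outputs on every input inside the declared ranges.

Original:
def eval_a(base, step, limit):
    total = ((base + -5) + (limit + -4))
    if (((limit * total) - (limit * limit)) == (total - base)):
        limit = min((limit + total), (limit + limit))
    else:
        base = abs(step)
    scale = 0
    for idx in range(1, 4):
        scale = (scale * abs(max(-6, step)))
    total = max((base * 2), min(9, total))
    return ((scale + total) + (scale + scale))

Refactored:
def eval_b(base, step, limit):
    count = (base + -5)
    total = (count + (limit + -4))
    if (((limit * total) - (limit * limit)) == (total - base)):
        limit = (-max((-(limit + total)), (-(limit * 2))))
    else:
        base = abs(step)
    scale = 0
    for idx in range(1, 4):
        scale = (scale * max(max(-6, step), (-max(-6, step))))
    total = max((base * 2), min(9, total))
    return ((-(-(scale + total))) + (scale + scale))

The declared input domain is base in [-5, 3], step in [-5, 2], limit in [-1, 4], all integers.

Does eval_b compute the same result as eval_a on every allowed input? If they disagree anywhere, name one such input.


Differences: constant usage differs, and min/max/abs usage differs, and local variable names differ, and arithmetic usage differs, and statement counts differ — yet all 432 inputs agree.
verdict: equivalent


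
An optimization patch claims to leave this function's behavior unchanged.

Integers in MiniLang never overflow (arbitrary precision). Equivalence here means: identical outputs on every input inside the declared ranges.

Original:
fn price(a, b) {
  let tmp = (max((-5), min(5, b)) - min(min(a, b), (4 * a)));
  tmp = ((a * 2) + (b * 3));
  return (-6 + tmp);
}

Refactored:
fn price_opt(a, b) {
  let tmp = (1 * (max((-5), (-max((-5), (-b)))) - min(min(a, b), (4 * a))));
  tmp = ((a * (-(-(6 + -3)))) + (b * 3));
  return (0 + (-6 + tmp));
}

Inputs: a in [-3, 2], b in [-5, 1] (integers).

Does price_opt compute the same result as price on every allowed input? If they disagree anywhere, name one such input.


Evaluate both at a=-3, b=-5.
price: tmp := 7 | tmp := -21 | result -27
price_opt: tmp := 7 | tmp := -24 | result -30
-27 and -30 differ, so these are not the same function on this domain.
verdict: not equivalent; witness: a=-3, b=-5


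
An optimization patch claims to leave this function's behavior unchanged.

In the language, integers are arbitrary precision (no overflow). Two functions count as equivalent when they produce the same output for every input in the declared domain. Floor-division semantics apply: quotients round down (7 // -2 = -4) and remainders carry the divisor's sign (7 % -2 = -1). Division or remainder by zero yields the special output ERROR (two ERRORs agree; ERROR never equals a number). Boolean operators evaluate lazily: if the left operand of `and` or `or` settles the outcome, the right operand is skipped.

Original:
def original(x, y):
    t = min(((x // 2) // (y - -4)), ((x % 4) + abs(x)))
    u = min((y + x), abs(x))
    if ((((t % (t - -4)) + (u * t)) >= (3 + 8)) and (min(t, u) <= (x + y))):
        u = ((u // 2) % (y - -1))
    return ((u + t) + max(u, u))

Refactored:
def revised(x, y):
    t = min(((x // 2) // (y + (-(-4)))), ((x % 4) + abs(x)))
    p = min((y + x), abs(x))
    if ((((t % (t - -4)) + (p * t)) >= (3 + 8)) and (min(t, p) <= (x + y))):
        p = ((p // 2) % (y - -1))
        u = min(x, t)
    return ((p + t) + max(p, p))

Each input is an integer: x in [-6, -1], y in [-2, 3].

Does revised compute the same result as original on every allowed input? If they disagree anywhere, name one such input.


This is a faithful refactor — arithmetic usage differs; min/max/abs usage differs; statement counts differ; local variable names differ, but the computed results match everywhere.
Spot check at x=-3, y=1 — original: t becomes -1; next u becomes -2; next ((((t % (t - -4)) + (u * t)) >= (3 + 8)) and (min(t, u) <= (x + y))) evaluates to false; next final value -5. revised: t becomes -1; next p becomes -2; next ((((t % (t - -4)) + (p * t)) >= (3 + 8)) and (min(t, p) <= (x + y))) evaluates to false; next final value -5. Both give -5.
Across all 36 domain points the two functions coincide.
verdict: equivalent


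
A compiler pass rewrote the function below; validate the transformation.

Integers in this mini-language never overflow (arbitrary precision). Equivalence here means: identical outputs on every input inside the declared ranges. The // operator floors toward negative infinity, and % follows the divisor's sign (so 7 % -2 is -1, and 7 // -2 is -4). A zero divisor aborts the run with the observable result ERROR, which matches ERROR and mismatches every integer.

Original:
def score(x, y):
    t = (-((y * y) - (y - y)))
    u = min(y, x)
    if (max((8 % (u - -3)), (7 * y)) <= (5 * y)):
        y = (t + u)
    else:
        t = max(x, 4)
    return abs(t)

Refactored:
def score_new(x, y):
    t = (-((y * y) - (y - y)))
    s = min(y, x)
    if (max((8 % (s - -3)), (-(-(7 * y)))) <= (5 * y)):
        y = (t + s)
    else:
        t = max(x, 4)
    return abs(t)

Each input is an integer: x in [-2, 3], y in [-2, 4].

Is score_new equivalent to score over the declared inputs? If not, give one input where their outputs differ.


Although local variable names differ, 42/42 inputs agree.
verdict: equivalent


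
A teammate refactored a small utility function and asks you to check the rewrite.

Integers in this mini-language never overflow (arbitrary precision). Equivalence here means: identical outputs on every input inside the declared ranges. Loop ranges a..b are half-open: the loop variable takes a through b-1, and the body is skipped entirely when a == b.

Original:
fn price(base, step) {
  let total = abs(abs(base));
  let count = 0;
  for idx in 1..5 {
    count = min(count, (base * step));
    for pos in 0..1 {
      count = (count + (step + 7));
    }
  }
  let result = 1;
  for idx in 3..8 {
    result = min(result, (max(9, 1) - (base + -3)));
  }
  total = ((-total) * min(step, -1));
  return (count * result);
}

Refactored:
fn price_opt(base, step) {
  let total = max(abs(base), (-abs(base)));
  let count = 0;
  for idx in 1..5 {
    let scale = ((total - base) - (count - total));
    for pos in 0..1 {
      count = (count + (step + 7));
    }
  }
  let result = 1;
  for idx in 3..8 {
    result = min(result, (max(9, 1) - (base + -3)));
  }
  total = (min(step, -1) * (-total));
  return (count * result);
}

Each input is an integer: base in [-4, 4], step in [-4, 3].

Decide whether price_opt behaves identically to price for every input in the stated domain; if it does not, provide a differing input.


The rewrite breaks on base=-4, step=-2, where the results are 13 and 20.
price: total := 4 | count := 0 | iter idx=1: | count := 0 | iter pos=0: | count := 5 | iter idx=2: | count := 5 | iter pos=0: | count := 10 | iter idx=3: | count := 8 | iter pos=0: | count := 13 | iter idx=4: | count := 8 | iter pos=0: | count := 13 | result := 1 | iter idx=3: | result := 1 | iter idx=4: | result := 1 | iter idx=5: | result := 1 | iter idx=6: | result := 1 | iter idx=7: | result := 1 | total := 8 | result 13
price_opt: total := 4 | count := 0 | iter idx=1: | scale := 12 | iter pos=0: | count := 5 | iter idx=2: | scale := 7 | iter pos=0: | count := 10 | iter idx=3: | scale := 2 | iter pos=0: | count := 15 | iter idx=4: | scale := -3 | iter pos=0: | count := 20 | result := 1 | iter idx=3: | result := 1 | iter idx=4: | result := 1 | iter idx=5: | result := 1 | iter idx=6: | result := 1 | iter idx=7: | result := 1 | total := 8 | result 20
verdict: not equivalent; witness: base=-4, step=-2


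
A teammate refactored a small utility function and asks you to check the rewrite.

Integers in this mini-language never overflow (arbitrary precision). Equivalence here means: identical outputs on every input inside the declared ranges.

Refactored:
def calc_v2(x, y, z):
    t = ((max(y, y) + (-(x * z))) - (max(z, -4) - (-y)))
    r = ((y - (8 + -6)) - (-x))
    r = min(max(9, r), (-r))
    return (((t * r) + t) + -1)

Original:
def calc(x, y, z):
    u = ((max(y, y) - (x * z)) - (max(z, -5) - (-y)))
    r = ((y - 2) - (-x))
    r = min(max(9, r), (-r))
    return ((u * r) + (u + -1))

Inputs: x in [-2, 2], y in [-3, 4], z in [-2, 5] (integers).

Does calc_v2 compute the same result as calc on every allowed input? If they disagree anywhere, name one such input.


The suspicious edit (`-5` became `-4`) never changes the result for any input inside the declared domain.
Spot check at x=-1, y=0, z=4 — calc: u becomes 0; next r becomes -3; next r becomes 3; next final value -1. calc_v2: t becomes 0; next r becomes -3; next r becomes 3; next final value -1. Both give -1.
Across all 320 domain points the two functions coincide.
verdict: equivalent
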